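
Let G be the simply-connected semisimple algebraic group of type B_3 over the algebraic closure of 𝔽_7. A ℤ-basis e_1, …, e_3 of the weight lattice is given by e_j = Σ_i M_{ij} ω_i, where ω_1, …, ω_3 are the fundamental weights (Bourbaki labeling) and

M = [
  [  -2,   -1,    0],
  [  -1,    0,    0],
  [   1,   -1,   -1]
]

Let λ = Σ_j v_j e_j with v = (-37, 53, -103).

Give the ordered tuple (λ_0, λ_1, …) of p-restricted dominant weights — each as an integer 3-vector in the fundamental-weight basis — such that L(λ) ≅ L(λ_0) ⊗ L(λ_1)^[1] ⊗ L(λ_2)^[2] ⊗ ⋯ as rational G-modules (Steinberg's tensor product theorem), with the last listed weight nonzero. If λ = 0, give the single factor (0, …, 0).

Change of basis e → ω: c = M·v where v = (-37, 53, -103):
  c_1 = -2*-37 + -1*53 + 0*-103 = 21
  c_2 = -1*-37 + 0*53 + 0*-103 = 37
  c_3 = 1*-37 + -1*53 + -1*-103 = 13
Expand coordinatewise in base 7:
  c_1 = 21 = 0·7^0 + 3·7^1
  c_2 = 37 = 2·7^0 + 5·7^1
  c_3 = 13 = 6·7^0 + 1·7^1
p-restricted factor λ_0 = (0, 2, 6)
p-restricted factor λ_1 = (3, 5, 1)

((0, 2, 6), (3, 5, 1))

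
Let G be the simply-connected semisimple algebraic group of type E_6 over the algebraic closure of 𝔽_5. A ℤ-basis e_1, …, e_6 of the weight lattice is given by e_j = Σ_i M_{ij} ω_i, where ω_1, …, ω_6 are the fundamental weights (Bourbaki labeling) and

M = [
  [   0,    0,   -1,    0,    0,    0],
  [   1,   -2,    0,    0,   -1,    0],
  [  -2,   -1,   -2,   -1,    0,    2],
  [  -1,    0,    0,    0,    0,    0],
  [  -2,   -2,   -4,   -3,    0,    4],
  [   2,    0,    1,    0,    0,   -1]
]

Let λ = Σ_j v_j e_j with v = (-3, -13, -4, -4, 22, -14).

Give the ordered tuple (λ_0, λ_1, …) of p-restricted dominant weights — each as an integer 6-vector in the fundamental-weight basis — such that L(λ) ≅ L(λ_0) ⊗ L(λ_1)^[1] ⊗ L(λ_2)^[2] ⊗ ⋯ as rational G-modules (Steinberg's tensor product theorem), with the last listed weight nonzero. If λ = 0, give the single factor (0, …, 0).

Change of basis e → ω: c = M·v where v = (-3, -13, -4, -4, 22, -14):
  c_1 = (0)·(-3) + (0)·(-13) + (-1)·(-4) + (0)·(-4) + (0)·(22) + (0)·(-14) = 4
  c_2 = (1)·(-3) + (-2)·(-13) + (0)·(-4) + (0)·(-4) + (-1)·(22) + (0)·(-14) = 1
  c_3 = (-2)·(-3) + (-1)·(-13) + (-2)·(-4) + (-1)·(-4) + (0)·(22) + (2)·(-14) = 3
  c_4 = (-1)·(-3) + (0)·(-13) + (0)·(-4) + (0)·(-4) + (0)·(22) + (0)·(-14) = 3
  c_5 = (-2)·(-3) + (-2)·(-13) + (-4)·(-4) + (-3)·(-4) + (0)·(22) + (4)·(-14) = 4
  c_6 = (2)·(-3) + (0)·(-13) + (1)·(-4) + (0)·(-4) + (0)·(22) + (-1)·(-14) = 4
Expand coordinatewise in base 5:
  c_1 = 4 = 4·5^0
  c_2 = 1 = 1·5^0
  c_3 = 3 = 3·5^0
  c_4 = 3 = 3·5^0
  c_5 = 4 = 4·5^0
  c_6 = 4 = 4·5^0
p-restricted factor λ_0 = (4, 1, 3, 3, 4, 4)

((4, 1, 3, 3, 4, 4),)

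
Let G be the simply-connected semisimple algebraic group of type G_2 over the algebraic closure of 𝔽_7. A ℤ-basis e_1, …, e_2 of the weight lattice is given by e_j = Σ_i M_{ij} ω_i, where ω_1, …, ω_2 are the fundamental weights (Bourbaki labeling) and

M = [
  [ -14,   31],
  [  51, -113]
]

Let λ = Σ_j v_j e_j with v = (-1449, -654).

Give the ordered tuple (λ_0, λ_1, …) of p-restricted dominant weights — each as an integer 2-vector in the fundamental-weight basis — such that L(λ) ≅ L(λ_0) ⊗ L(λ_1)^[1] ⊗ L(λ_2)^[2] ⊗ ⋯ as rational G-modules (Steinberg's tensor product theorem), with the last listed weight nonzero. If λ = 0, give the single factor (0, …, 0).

((5, 3), (1, 0))

Converting to the ω-basis (c_i = row i of M dotted with v = (-1449, -654)):
  c_1 = (-14)·(-1449) + (31)·(-654) = 12
  c_2 = (51)·(-1449) + (-113)·(-654) = 3
Base-7 expansion of each c_i:
  c_1 = 12 = 5·7^0 + 1·7^1
  c_2 = 3 = 3·7^0
λ_0 = (5, 3)
λ_1 = (1, 0)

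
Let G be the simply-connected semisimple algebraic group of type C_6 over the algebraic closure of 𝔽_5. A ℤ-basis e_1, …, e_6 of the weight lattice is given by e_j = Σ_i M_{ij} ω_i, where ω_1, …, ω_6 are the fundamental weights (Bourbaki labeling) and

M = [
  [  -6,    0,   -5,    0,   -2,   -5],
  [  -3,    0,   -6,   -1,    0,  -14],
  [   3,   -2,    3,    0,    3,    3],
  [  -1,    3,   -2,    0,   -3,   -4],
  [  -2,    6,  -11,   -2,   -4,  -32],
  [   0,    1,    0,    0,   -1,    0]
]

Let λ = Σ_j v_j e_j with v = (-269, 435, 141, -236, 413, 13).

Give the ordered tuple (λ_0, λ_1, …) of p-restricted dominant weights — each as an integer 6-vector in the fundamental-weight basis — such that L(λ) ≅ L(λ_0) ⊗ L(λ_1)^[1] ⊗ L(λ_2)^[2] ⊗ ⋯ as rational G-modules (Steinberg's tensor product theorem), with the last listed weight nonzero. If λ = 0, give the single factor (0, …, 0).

((3, 0, 4, 1, 1, 2), (3, 3, 4, 0, 0, 4))

ω-coordinates c = M·v, v = (-269, 435, 141, -236, 413, 13):
  c_1 = -6*-269 + 0*435 + -5*141 + 0*-236 + -2*413 + -5*13 = 18
  c_2 = -3*-269 + 0*435 + -6*141 + -1*-236 + 0*413 + -14*13 = 15
  c_3 = 3*-269 + -2*435 + 3*141 + 0*-236 + 3*413 + 3*13 = 24
  c_4 = -1*-269 + 3*435 + -2*141 + 0*-236 + -3*413 + -4*13 = 1
  c_5 = -2*-269 + 6*435 + -11*141 + -2*-236 + -4*413 + -32*13 = 1
  c_6 = 0*-269 + 1*435 + 0*141 + 0*-236 + -1*413 + 0*13 = 22
Expand coordinatewise in base 5:
  c_1 = 18 = 3·5^0 + 3·5^1
  c_2 = 15 = 0·5^0 + 3·5^1
  c_3 = 24 = 4·5^0 + 4·5^1
  c_4 = 1 = 1·5^0
  c_5 = 1 = 1·5^0
  c_6 = 22 = 2·5^0 + 4·5^1
λ_0 = (3, 0, 4, 1, 1, 2)
λ_1 = (3, 3, 4, 0, 0, 4)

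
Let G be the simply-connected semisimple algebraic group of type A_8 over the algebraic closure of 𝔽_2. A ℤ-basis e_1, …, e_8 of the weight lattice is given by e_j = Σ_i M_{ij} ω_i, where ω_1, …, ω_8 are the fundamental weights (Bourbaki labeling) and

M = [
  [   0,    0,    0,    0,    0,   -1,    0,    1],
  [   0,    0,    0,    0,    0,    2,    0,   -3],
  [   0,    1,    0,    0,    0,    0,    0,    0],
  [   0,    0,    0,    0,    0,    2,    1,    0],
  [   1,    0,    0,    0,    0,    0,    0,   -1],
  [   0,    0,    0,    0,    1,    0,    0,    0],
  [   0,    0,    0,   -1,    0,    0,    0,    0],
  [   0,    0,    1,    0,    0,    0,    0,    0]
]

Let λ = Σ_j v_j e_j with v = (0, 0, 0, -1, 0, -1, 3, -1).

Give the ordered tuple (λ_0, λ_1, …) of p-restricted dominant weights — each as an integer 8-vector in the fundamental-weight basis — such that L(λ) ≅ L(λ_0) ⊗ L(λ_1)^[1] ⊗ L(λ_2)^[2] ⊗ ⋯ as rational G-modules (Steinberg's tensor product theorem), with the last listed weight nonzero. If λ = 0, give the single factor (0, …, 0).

((0, 1, 0, 1, 1, 0, 1, 0),)

ω-coordinates c = M·v, v = (0, 0, 0, -1, 0, -1, 3, -1):
  c_1 = (0)·(0) + (0)·(0) + (0)·(0) + (0)·(-1) + (0)·(0) + (-1)·(-1) + (0)·(3) + (1)·(-1) = 0
  c_2 = (0)·(0) + (0)·(0) + (0)·(0) + (0)·(-1) + (0)·(0) + (2)·(-1) + (0)·(3) + (-3)·(-1) = 1
  c_3 = (0)·(0) + (1)·(0) + (0)·(0) + (0)·(-1) + (0)·(0) + (0)·(-1) + (0)·(3) + (0)·(-1) = 0
  c_4 = (0)·(0) + (0)·(0) + (0)·(0) + (0)·(-1) + (0)·(0) + (2)·(-1) + (1)·(3) + (0)·(-1) = 1
  c_5 = (1)·(0) + (0)·(0) + (0)·(0) + (0)·(-1) + (0)·(0) + (0)·(-1) + (0)·(3) + (-1)·(-1) = 1
  c_6 = (0)·(0) + (0)·(0) + (0)·(0) + (0)·(-1) + (1)·(0) + (0)·(-1) + (0)·(3) + (0)·(-1) = 0
  c_7 = (0)·(0) + (0)·(0) + (0)·(0) + (-1)·(-1) + (0)·(0) + (0)·(-1) + (0)·(3) + (0)·(-1) = 1
  c_8 = (0)·(0) + (0)·(0) + (1)·(0) + (0)·(-1) + (0)·(0) + (0)·(-1) + (0)·(3) + (0)·(-1) = 0
Writing each c_i in base p = 2:
  c_1 = 0
  c_2 = 1 = 1·2^0
  c_3 = 0
  c_4 = 1 = 1·2^0
  c_5 = 1 = 1·2^0
  c_6 = 0
  c_7 = 1 = 1·2^0
  c_8 = 0
Factor λ_0 = (0, 1, 0, 1, 1, 0, 1, 0)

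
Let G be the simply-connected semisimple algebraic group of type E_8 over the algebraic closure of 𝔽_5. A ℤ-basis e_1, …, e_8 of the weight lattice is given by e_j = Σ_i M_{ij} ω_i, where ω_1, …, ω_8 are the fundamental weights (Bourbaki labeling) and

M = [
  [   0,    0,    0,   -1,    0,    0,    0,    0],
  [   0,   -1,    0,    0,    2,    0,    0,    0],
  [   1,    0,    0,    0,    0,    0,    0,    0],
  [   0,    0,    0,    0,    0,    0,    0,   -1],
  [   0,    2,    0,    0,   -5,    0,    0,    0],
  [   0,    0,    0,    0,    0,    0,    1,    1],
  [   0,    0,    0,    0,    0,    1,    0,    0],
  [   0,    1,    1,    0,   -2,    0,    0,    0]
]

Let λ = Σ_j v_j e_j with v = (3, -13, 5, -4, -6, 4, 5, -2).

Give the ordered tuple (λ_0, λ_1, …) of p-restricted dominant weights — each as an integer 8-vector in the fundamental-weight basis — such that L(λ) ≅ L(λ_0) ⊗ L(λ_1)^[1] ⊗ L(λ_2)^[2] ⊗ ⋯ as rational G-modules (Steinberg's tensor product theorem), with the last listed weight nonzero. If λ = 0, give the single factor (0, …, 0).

((4, 1, 3, 2, 4, 3, 4, 4),)

In the fundamental-weight basis, λ has coordinates c = M·v (v = (3, -13, 5, -4, -6, 4, 5, -2)):
  c_1 = 0·3 + (0)·(-13) + 0·5 + (-1)·(-4) + (0)·(-6) + 0·4 + 0·5 + (0)·(-2) = 4
  c_2 = 0·3 + (-1)·(-13) + 0·5 + (0)·(-4) + (2)·(-6) + 0·4 + 0·5 + (0)·(-2) = 1
  c_3 = 1·3 + (0)·(-13) + 0·5 + (0)·(-4) + (0)·(-6) + 0·4 + 0·5 + (0)·(-2) = 3
  c_4 = 0·3 + (0)·(-13) + 0·5 + (0)·(-4) + (0)·(-6) + 0·4 + 0·5 + (-1)·(-2) = 2
  c_5 = 0·3 + (2)·(-13) + 0·5 + (0)·(-4) + (-5)·(-6) + 0·4 + 0·5 + (0)·(-2) = 4
  c_6 = 0·3 + (0)·(-13) + 0·5 + (0)·(-4) + (0)·(-6) + 0·4 + 1·5 + (1)·(-2) = 3
  c_7 = 0·3 + (0)·(-13) + 0·5 + (0)·(-4) + (0)·(-6) + 1·4 + 0·5 + (0)·(-2) = 4
  c_8 = 0·3 + (1)·(-13) + 1·5 + (0)·(-4) + (-2)·(-6) + 0·4 + 0·5 + (0)·(-2) = 4
Writing each c_i in base p = 5:
  c_1 = 4 = 4·5^0
  c_2 = 1 = 1·5^0
  c_3 = 3 = 3·5^0
  c_4 = 2 = 2·5^0
  c_5 = 4 = 4·5^0
  c_6 = 3 = 3·5^0
  c_7 = 4 = 4·5^0
  c_8 = 4 = 4·5^0
λ_0 = (4, 1, 3, 2, 4, 3, 4, 4)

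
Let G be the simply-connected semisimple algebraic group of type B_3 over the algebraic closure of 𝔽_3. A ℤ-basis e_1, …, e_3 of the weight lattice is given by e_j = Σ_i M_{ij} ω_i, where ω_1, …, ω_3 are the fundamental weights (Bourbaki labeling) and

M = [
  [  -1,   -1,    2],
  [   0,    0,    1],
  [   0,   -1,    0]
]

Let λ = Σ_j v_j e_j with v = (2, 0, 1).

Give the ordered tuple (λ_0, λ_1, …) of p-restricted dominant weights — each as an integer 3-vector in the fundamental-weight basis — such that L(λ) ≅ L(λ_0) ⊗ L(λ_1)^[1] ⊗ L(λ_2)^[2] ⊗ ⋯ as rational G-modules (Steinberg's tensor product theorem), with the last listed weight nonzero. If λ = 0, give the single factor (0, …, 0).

((0, 1, 0),)

ω-coordinates c = M·v, v = (2, 0, 1):
  c_1 = (-1)·(2) + (-1)·(0) + (2)·(1) = 0
  c_2 = (0)·(2) + (0)·(0) + (1)·(1) = 1
  c_3 = (0)·(2) + (-1)·(0) + (0)·(1) = 0
Writing each c_i in base p = 3:
  c_1 = 0
  c_2 = 1 = 1·3^0
  c_3 = 0
Factor λ_0 = (0, 1, 0)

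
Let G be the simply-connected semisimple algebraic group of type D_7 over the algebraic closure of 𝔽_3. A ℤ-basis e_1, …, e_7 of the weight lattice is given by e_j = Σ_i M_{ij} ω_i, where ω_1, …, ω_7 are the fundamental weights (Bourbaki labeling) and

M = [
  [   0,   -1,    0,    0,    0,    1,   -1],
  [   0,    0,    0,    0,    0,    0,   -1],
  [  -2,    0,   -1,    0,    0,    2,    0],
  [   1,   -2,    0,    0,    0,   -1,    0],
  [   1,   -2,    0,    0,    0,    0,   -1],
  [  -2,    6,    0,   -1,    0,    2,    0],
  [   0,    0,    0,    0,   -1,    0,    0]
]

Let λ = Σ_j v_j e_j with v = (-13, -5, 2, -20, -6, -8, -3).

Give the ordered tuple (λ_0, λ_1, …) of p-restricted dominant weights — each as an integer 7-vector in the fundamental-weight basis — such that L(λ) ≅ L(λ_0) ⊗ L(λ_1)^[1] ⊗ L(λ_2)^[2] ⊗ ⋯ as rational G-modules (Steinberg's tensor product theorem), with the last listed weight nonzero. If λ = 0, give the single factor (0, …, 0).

In the fundamental-weight basis, λ has coordinates c = M·v (v = (-13, -5, 2, -20, -6, -8, -3)):
  c_1 = (0)·(-13) + (-1)·(-5) + (0)·(2) + (0)·(-20) + (0)·(-6) + (1)·(-8) + (-1)·(-3) = 0
  c_2 = (0)·(-13) + (0)·(-5) + (0)·(2) + (0)·(-20) + (0)·(-6) + (0)·(-8) + (-1)·(-3) = 3
  c_3 = (-2)·(-13) + (0)·(-5) + (-1)·(2) + (0)·(-20) + (0)·(-6) + (2)·(-8) + (0)·(-3) = 8
  c_4 = (1)·(-13) + (-2)·(-5) + (0)·(2) + (0)·(-20) + (0)·(-6) + (-1)·(-8) + (0)·(-3) = 5
  c_5 = (1)·(-13) + (-2)·(-5) + (0)·(2) + (0)·(-20) + (0)·(-6) + (0)·(-8) + (-1)·(-3) = 0
  c_6 = (-2)·(-13) + (6)·(-5) + (0)·(2) + (-1)·(-20) + (0)·(-6) + (2)·(-8) + (0)·(-3) = 0
  c_7 = (0)·(-13) + (0)·(-5) + (0)·(2) + (0)·(-20) + (-1)·(-6) + (0)·(-8) + (0)·(-3) = 6
p = 3; digits c_i = Σ_j d_{ij}·3^j, 0 ≤ d_{ij} < 3:
  c_1 = 0
  c_2 = 3 = 0·3^0 + 1·3^1
  c_3 = 8 = 2·3^0 + 2·3^1
  c_4 = 5 = 2·3^0 + 1·3^1
  c_5 = 0
  c_6 = 0
  c_7 = 6 = 0·3^0 + 2·3^1
p-restricted factor λ_0 = (0, 0, 2, 2, 0, 0, 0)
p-restricted factor λ_1 = (0, 1, 2, 1, 0, 0, 2)

((0, 0, 2, 2, 0, 0, 0), (0, 1, 2, 1, 0, 0, 2))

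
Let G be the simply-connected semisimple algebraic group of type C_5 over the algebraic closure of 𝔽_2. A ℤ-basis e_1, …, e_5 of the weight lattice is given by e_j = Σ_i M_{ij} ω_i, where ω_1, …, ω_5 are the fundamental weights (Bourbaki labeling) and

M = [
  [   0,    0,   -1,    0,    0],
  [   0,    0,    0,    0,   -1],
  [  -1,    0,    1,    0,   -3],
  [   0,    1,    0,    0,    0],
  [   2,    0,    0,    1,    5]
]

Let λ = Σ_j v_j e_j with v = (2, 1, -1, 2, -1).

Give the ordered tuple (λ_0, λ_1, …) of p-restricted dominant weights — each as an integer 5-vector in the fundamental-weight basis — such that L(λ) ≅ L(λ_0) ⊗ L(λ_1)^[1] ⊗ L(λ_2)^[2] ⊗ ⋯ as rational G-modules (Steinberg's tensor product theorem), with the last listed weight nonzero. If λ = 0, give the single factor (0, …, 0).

Change of basis e → ω: c = M·v where v = (2, 1, -1, 2, -1):
  c_1 = 0*2 + 0*1 + -1*-1 + 0*2 + 0*-1 = 1
  c_2 = 0*2 + 0*1 + 0*-1 + 0*2 + -1*-1 = 1
  c_3 = -1*2 + 0*1 + 1*-1 + 0*2 + -3*-1 = 0
  c_4 = 0*2 + 1*1 + 0*-1 + 0*2 + 0*-1 = 1
  c_5 = 2*2 + 0*1 + 0*-1 + 1*2 + 5*-1 = 1
Base-2 expansion of each c_i:
  c_1 = 1 = 1·2^0
  c_2 = 1 = 1·2^0
  c_3 = 0
  c_4 = 1 = 1·2^0
  c_5 = 1 = 1·2^0
p-restricted factor λ_0 = (1, 1, 0, 1, 1)

((1, 1, 0, 1, 1),)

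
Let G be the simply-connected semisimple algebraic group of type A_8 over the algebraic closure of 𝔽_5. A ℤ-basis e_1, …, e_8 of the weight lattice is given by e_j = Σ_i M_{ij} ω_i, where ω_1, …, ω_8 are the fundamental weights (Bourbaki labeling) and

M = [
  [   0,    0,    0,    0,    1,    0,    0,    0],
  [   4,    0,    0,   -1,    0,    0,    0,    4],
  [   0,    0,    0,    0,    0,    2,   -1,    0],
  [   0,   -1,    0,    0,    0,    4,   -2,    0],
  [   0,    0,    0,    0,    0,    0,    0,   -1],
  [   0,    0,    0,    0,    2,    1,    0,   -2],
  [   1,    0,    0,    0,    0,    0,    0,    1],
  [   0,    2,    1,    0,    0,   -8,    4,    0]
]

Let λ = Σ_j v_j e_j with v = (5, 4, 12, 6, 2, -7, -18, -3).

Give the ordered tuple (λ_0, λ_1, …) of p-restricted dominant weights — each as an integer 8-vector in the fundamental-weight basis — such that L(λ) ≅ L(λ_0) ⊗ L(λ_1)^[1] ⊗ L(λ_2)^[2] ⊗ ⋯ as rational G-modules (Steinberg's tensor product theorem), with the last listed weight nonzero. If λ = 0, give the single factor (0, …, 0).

ω-coordinates c = M·v, v = (5, 4, 12, 6, 2, -7, -18, -3):
  c_1 = (0)·(5) + (0)·(4) + (0)·(12) + (0)·(6) + (1)·(2) + (0)·(-7) + (0)·(-18) + (0)·(-3) = 2
  c_2 = (4)·(5) + (0)·(4) + (0)·(12) + (-1)·(6) + (0)·(2) + (0)·(-7) + (0)·(-18) + (4)·(-3) = 2
  c_3 = (0)·(5) + (0)·(4) + (0)·(12) + (0)·(6) + (0)·(2) + (2)·(-7) + (-1)·(-18) + (0)·(-3) = 4
  c_4 = (0)·(5) + (-1)·(4) + (0)·(12) + (0)·(6) + (0)·(2) + (4)·(-7) + (-2)·(-18) + (0)·(-3) = 4
  c_5 = (0)·(5) + (0)·(4) + (0)·(12) + (0)·(6) + (0)·(2) + (0)·(-7) + (0)·(-18) + (-1)·(-3) = 3
  c_6 = (0)·(5) + (0)·(4) + (0)·(12) + (0)·(6) + (2)·(2) + (1)·(-7) + (0)·(-18) + (-2)·(-3) = 3
  c_7 = (1)·(5) + (0)·(4) + (0)·(12) + (0)·(6) + (0)·(2) + (0)·(-7) + (0)·(-18) + (1)·(-3) = 2
  c_8 = (0)·(5) + (2)·(4) + (1)·(12) + (0)·(6) + (0)·(2) + (-8)·(-7) + (4)·(-18) + (0)·(-3) = 4
p = 5; digits c_i = Σ_j d_{ij}·5^j, 0 ≤ d_{ij} < 5:
  c_1 = 2 = 2·5^0
  c_2 = 2 = 2·5^0
  c_3 = 4 = 4·5^0
  c_4 = 4 = 4·5^0
  c_5 = 3 = 3·5^0
  c_6 = 3 = 3·5^0
  c_7 = 2 = 2·5^0
  c_8 = 4 = 4·5^0
λ_0 = (2, 2, 4, 4, 3, 3, 2, 4)

((2, 2, 4, 4, 3, 3, 2, 4),)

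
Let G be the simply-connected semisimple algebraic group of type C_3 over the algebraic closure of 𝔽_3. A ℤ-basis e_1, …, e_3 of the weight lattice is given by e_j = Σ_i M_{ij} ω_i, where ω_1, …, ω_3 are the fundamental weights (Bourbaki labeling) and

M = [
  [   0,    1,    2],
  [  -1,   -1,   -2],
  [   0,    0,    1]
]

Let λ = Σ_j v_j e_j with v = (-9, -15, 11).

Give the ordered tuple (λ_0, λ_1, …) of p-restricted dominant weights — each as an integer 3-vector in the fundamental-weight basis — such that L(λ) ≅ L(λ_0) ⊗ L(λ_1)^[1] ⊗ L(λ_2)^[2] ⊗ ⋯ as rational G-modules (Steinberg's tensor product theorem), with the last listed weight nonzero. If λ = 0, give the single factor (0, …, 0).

((1, 2, 2), (2, 0, 0), (0, 0, 1))

In the fundamental-weight basis, λ has coordinates c = M·v (v = (-9, -15, 11)):
  c_1 = 0*-9 + 1*-15 + 2*11 = 7
  c_2 = -1*-9 + -1*-15 + -2*11 = 2
  c_3 = 0*-9 + 0*-15 + 1*11 = 11
Base-3 expansion of each c_i:
  c_1 = 7 = 1·3^0 + 2·3^1
  c_2 = 2 = 2·3^0
  c_3 = 11 = 2·3^0 + 0·3^1 + 1·3^2
Factor λ_0 = (1, 2, 2)
Factor λ_1 = (2, 0, 0)
Factor λ_2 = (0, 0, 1)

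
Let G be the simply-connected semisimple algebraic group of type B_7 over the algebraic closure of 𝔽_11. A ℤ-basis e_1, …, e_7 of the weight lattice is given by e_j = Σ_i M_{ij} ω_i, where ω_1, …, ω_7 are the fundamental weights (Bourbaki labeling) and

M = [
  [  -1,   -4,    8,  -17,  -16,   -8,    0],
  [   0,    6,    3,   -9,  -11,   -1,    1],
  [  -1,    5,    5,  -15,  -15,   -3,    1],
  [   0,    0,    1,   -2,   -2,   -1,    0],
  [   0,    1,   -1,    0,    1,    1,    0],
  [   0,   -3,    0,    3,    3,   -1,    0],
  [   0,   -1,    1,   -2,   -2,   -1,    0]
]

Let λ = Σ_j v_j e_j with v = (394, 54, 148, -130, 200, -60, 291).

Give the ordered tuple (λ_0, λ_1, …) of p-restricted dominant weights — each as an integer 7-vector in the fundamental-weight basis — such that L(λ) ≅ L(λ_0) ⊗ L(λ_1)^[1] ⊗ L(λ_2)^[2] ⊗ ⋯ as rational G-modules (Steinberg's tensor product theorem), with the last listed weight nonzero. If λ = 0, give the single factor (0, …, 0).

Change of basis e → ω: c = M·v where v = (394, 54, 148, -130, 200, -60, 291):
  c_1 = (-1)·(394) + (-4)·(54) + 8·148 + (-17)·(-130) + (-16)·(200) + (-8)·(-60) + 0·291 = 64
  c_2 = 0·394 + 6·54 + 3·148 + (-9)·(-130) + (-11)·(200) + (-1)·(-60) + 1·291 = 89
  c_3 = (-1)·(394) + 5·54 + 5·148 + (-15)·(-130) + (-15)·(200) + (-3)·(-60) + 1·291 = 37
  c_4 = 0·394 + 0·54 + 1·148 + (-2)·(-130) + (-2)·(200) + (-1)·(-60) + 0·291 = 68
  c_5 = 0·394 + 1·54 + (-1)·(148) + (0)·(-130) + 1·200 + (1)·(-60) + 0·291 = 46
  c_6 = 0·394 + (-3)·(54) + 0·148 + (3)·(-130) + 3·200 + (-1)·(-60) + 0·291 = 108
  c_7 = 0·394 + (-1)·(54) + 1·148 + (-2)·(-130) + (-2)·(200) + (-1)·(-60) + 0·291 = 14
p = 11; digits c_i = Σ_j d_{ij}·11^j, 0 ≤ d_{ij} < 11:
  c_1 = 64 = 9·11^0 + 5·11^1
  c_2 = 89 = 1·11^0 + 8·11^1
  c_3 = 37 = 4·11^0 + 3·11^1
  c_4 = 68 = 2·11^0 + 6·11^1
  c_5 = 46 = 2·11^0 + 4·11^1
  c_6 = 108 = 9·11^0 + 9·11^1
  c_7 = 14 = 3·11^0 + 1·11^1
p-restricted factor λ_0 = (9, 1, 4, 2, 2, 9, 3)
p-restricted factor λ_1 = (5, 8, 3, 6, 4, 9, 1)

((9, 1, 4, 2, 2, 9, 3), (5, 8, 3, 6, 4, 9, 1))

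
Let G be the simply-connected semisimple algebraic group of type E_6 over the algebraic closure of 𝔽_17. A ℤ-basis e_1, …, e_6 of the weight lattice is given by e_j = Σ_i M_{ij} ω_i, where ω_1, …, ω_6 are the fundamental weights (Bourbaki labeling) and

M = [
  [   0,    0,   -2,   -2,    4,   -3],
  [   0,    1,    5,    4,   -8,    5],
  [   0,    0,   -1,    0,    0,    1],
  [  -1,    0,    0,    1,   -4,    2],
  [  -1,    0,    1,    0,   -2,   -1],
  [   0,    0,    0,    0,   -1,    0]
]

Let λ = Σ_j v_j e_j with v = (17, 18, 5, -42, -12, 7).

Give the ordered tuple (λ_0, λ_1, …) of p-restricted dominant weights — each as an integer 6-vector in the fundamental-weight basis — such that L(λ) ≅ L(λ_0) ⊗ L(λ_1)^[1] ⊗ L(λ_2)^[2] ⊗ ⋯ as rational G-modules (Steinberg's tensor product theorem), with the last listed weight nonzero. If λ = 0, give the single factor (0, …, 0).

((5, 6, 2, 3, 5, 12),)

ω-coordinates c = M·v, v = (17, 18, 5, -42, -12, 7):
  c_1 = 0·17 + 0·18 + (-2)·(5) + (-2)·(-42) + (4)·(-12) + (-3)·(7) = 5
  c_2 = 0·17 + 1·18 + 5·5 + (4)·(-42) + (-8)·(-12) + 5·7 = 6
  c_3 = 0·17 + 0·18 + (-1)·(5) + (0)·(-42) + (0)·(-12) + 1·7 = 2
  c_4 = (-1)·(17) + 0·18 + 0·5 + (1)·(-42) + (-4)·(-12) + 2·7 = 3
  c_5 = (-1)·(17) + 0·18 + 1·5 + (0)·(-42) + (-2)·(-12) + (-1)·(7) = 5
  c_6 = 0·17 + 0·18 + 0·5 + (0)·(-42) + (-1)·(-12) + 0·7 = 12
Writing each c_i in base p = 17:
  c_1 = 5 = 5·17^0
  c_2 = 6 = 6·17^0
  c_3 = 2 = 2·17^0
  c_4 = 3 = 3·17^0
  c_5 = 5 = 5·17^0
  c_6 = 12 = 12·17^0
Factor λ_0 = (5, 6, 2, 3, 5, 12)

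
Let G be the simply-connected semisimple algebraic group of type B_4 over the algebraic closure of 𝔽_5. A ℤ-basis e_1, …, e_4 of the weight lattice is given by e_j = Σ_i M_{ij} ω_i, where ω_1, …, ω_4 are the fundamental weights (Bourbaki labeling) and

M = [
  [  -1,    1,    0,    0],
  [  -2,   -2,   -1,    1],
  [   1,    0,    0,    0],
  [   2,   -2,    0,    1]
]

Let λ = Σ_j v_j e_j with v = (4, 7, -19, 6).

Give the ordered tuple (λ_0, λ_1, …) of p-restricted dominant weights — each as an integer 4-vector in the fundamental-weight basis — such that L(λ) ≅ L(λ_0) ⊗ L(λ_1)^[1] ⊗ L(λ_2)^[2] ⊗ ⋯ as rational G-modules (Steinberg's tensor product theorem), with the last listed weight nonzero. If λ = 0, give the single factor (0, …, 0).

((3, 3, 4, 0),)

ω-coordinates c = M·v, v = (4, 7, -19, 6):
  c_1 = (-1)·(4) + 1·7 + (0)·(-19) + 0·6 = 3
  c_2 = (-2)·(4) + (-2)·(7) + (-1)·(-19) + 1·6 = 3
  c_3 = 1·4 + 0·7 + (0)·(-19) + 0·6 = 4
  c_4 = 2·4 + (-2)·(7) + (0)·(-19) + 1·6 = 0
Base-5 expansion of each c_i:
  c_1 = 3 = 3·5^0
  c_2 = 3 = 3·5^0
  c_3 = 4 = 4·5^0
  c_4 = 0
λ_0 = (3, 3, 4, 0)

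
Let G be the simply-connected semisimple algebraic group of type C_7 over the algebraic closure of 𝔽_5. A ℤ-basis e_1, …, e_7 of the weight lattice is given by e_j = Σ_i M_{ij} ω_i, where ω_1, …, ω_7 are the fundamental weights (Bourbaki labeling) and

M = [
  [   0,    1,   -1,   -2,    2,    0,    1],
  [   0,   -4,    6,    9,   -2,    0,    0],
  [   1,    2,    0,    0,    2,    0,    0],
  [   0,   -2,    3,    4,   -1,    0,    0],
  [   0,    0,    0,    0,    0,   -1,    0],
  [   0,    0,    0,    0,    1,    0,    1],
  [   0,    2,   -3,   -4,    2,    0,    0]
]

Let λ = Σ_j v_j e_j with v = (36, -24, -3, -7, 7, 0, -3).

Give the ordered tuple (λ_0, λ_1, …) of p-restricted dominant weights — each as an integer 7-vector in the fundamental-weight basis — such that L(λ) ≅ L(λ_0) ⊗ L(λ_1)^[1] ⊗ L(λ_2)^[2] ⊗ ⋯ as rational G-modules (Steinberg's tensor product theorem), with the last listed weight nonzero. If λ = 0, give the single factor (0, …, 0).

((4, 1, 2, 4, 0, 4, 3),)

Compute c_i = Σ_j M_{ij} v_j with v = (36, -24, -3, -7, 7, 0, -3):
  c_1 = (0)·(36) + (1)·(-24) + (-1)·(-3) + (-2)·(-7) + (2)·(7) + (0)·(0) + (1)·(-3) = 4
  c_2 = (0)·(36) + (-4)·(-24) + (6)·(-3) + (9)·(-7) + (-2)·(7) + (0)·(0) + (0)·(-3) = 1
  c_3 = (1)·(36) + (2)·(-24) + (0)·(-3) + (0)·(-7) + (2)·(7) + (0)·(0) + (0)·(-3) = 2
  c_4 = (0)·(36) + (-2)·(-24) + (3)·(-3) + (4)·(-7) + (-1)·(7) + (0)·(0) + (0)·(-3) = 4
  c_5 = (0)·(36) + (0)·(-24) + (0)·(-3) + (0)·(-7) + (0)·(7) + (-1)·(0) + (0)·(-3) = 0
  c_6 = (0)·(36) + (0)·(-24) + (0)·(-3) + (0)·(-7) + (1)·(7) + (0)·(0) + (1)·(-3) = 4
  c_7 = (0)·(36) + (2)·(-24) + (-3)·(-3) + (-4)·(-7) + (2)·(7) + (0)·(0) + (0)·(-3) = 3
Writing each c_i in base p = 5:
  c_1 = 4 = 4·5^0
  c_2 = 1 = 1·5^0
  c_3 = 2 = 2·5^0
  c_4 = 4 = 4·5^0
  c_5 = 0
  c_6 = 4 = 4·5^0
  c_7 = 3 = 3·5^0
p-restricted factor λ_0 = (4, 1, 2, 4, 0, 4, 3)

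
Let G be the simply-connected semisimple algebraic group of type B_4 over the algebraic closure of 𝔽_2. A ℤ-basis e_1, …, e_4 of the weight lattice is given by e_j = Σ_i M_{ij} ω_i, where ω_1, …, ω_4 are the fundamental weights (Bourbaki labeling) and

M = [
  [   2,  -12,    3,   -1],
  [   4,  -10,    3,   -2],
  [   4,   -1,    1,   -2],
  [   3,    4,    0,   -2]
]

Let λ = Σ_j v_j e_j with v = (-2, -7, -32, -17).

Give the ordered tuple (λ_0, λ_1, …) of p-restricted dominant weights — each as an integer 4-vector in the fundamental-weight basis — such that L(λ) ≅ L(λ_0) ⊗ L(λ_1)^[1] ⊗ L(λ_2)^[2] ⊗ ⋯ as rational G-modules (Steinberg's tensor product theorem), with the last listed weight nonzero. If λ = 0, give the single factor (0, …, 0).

((1, 0, 1, 0),)

Compute c_i = Σ_j M_{ij} v_j with v = (-2, -7, -32, -17):
  c_1 = (2)·(-2) + (-12)·(-7) + (3)·(-32) + (-1)·(-17) = 1
  c_2 = (4)·(-2) + (-10)·(-7) + (3)·(-32) + (-2)·(-17) = 0
  c_3 = (4)·(-2) + (-1)·(-7) + (1)·(-32) + (-2)·(-17) = 1
  c_4 = (3)·(-2) + (4)·(-7) + (0)·(-32) + (-2)·(-17) = 0
Expand coordinatewise in base 2:
  c_1 = 1 = 1·2^0
  c_2 = 0
  c_3 = 1 = 1·2^0
  c_4 = 0
p-restricted factor λ_0 = (1, 0, 1, 0)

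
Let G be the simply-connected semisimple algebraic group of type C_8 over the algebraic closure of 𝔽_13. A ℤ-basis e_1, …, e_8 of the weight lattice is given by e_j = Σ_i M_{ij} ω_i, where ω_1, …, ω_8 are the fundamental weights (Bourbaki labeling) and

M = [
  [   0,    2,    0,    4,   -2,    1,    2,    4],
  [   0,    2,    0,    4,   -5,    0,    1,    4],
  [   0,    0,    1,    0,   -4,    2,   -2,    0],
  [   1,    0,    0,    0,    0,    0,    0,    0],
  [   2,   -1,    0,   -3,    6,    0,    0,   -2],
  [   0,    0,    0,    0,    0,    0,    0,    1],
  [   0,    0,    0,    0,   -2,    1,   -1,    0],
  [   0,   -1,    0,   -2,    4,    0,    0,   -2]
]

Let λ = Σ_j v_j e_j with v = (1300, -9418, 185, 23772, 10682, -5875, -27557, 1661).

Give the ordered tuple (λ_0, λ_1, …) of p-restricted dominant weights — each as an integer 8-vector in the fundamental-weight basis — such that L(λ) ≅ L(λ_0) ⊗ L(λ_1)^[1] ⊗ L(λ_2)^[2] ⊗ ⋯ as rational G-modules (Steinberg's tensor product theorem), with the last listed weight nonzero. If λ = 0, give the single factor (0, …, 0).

ω-coordinates c = M·v, v = (1300, -9418, 185, 23772, 10682, -5875, -27557, 1661):
  c_1 = 0·1300 + (2)·(-9418) + 0·185 + 4·23772 + (-2)·(10682) + (1)·(-5875) + (2)·(-27557) + 4·1661 = 543
  c_2 = 0·1300 + (2)·(-9418) + 0·185 + 4·23772 + (-5)·(10682) + (0)·(-5875) + (1)·(-27557) + 4·1661 = 1929
  c_3 = 0·1300 + (0)·(-9418) + 1·185 + 0·23772 + (-4)·(10682) + (2)·(-5875) + (-2)·(-27557) + 0·1661 = 821
  c_4 = 1·1300 + (0)·(-9418) + 0·185 + 0·23772 + 0·10682 + (0)·(-5875) + (0)·(-27557) + 0·1661 = 1300
  c_5 = 2·1300 + (-1)·(-9418) + 0·185 + (-3)·(23772) + 6·10682 + (0)·(-5875) + (0)·(-27557) + (-2)·(1661) = 1472
  c_6 = 0·1300 + (0)·(-9418) + 0·185 + 0·23772 + 0·10682 + (0)·(-5875) + (0)·(-27557) + 1·1661 = 1661
  c_7 = 0·1300 + (0)·(-9418) + 0·185 + 0·23772 + (-2)·(10682) + (1)·(-5875) + (-1)·(-27557) + 0·1661 = 318
  c_8 = 0·1300 + (-1)·(-9418) + 0·185 + (-2)·(23772) + 4·10682 + (0)·(-5875) + (0)·(-27557) + (-2)·(1661) = 1280
Writing each c_i in base p = 13:
  c_1 = 543 = 10·13^0 + 2·13^1 + 3·13^2
  c_2 = 1929 = 5·13^0 + 5·13^1 + 11·13^2
  c_3 = 821 = 2·13^0 + 11·13^1 + 4·13^2
  c_4 = 1300 = 0·13^0 + 9·13^1 + 7·13^2
  c_5 = 1472 = 3·13^0 + 9·13^1 + 8·13^2
  c_6 = 1661 = 10·13^0 + 10·13^1 + 9·13^2
  c_7 = 318 = 6·13^0 + 11·13^1 + 1·13^2
  c_8 = 1280 = 6·13^0 + 7·13^1 + 7·13^2
λ_0 = (10, 5, 2, 0, 3, 10, 6, 6)
λ_1 = (2, 5, 11, 9, 9, 10, 11, 7)
λ_2 = (3, 11, 4, 7, 8, 9, 1, 7)

((10, 5, 2, 0, 3, 10, 6, 6), (2, 5, 11, 9, 9, 10, 11, 7), (3, 11, 4, 7, 8, 9, 1, 7))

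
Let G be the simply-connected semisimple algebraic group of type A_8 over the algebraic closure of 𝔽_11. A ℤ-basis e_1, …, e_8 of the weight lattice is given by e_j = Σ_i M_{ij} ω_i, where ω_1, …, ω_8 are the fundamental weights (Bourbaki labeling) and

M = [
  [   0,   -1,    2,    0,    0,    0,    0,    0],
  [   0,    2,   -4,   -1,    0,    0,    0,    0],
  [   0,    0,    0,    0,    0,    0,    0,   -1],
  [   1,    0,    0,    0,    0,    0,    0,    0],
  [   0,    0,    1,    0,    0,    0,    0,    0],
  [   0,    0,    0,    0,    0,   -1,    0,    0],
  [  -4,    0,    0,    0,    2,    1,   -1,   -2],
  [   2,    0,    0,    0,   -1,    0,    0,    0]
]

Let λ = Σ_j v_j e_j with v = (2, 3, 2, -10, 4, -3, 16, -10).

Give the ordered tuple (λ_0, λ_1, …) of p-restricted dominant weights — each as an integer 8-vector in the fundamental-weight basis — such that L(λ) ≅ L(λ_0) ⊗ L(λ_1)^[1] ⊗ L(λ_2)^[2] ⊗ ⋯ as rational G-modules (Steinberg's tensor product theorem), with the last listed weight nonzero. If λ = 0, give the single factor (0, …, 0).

Change of basis e → ω: c = M·v where v = (2, 3, 2, -10, 4, -3, 16, -10):
  c_1 = 0*2 + -1*3 + 2*2 + 0*-10 + 0*4 + 0*-3 + 0*16 + 0*-10 = 1
  c_2 = 0*2 + 2*3 + -4*2 + -1*-10 + 0*4 + 0*-3 + 0*16 + 0*-10 = 8
  c_3 = 0*2 + 0*3 + 0*2 + 0*-10 + 0*4 + 0*-3 + 0*16 + -1*-10 = 10
  c_4 = 1*2 + 0*3 + 0*2 + 0*-10 + 0*4 + 0*-3 + 0*16 + 0*-10 = 2
  c_5 = 0*2 + 0*3 + 1*2 + 0*-10 + 0*4 + 0*-3 + 0*16 + 0*-10 = 2
  c_6 = 0*2 + 0*3 + 0*2 + 0*-10 + 0*4 + -1*-3 + 0*16 + 0*-10 = 3
  c_7 = -4*2 + 0*3 + 0*2 + 0*-10 + 2*4 + 1*-3 + -1*16 + -2*-10 = 1
  c_8 = 2*2 + 0*3 + 0*2 + 0*-10 + -1*4 + 0*-3 + 0*16 + 0*-10 = 0
Base-11 expansion of each c_i:
  c_1 = 1 = 1·11^0
  c_2 = 8 = 8·11^0
  c_3 = 10 = 10·11^0
  c_4 = 2 = 2·11^0
  c_5 = 2 = 2·11^0
  c_6 = 3 = 3·11^0
  c_7 = 1 = 1·11^0
  c_8 = 0
Factor λ_0 = (1, 8, 10, 2, 2, 3, 1, 0)

((1, 8, 10, 2, 2, 3, 1, 0),)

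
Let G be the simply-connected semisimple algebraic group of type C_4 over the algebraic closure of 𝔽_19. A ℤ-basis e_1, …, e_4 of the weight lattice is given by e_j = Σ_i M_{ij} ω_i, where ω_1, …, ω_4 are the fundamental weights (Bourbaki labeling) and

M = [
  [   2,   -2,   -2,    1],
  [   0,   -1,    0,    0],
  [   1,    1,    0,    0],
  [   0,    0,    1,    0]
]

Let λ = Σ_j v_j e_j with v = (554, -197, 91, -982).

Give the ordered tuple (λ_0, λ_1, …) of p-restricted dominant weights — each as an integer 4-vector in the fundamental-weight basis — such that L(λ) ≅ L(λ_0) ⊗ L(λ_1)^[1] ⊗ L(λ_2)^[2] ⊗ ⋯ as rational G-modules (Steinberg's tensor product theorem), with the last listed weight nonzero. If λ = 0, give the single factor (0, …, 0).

((15, 7, 15, 15), (17, 10, 18, 4))

Compute c_i = Σ_j M_{ij} v_j with v = (554, -197, 91, -982):
  c_1 = 2·554 + (-2)·(-197) + (-2)·(91) + (1)·(-982) = 338
  c_2 = 0·554 + (-1)·(-197) + 0·91 + (0)·(-982) = 197
  c_3 = 1·554 + (1)·(-197) + 0·91 + (0)·(-982) = 357
  c_4 = 0·554 + (0)·(-197) + 1·91 + (0)·(-982) = 91
Base-19 expansion of each c_i:
  c_1 = 338 = 15·19^0 + 17·19^1
  c_2 = 197 = 7·19^0 + 10·19^1
  c_3 = 357 = 15·19^0 + 18·19^1
  c_4 = 91 = 15·19^0 + 4·19^1
λ_0 = (15, 7, 15, 15)
λ_1 = (17, 10, 18, 4)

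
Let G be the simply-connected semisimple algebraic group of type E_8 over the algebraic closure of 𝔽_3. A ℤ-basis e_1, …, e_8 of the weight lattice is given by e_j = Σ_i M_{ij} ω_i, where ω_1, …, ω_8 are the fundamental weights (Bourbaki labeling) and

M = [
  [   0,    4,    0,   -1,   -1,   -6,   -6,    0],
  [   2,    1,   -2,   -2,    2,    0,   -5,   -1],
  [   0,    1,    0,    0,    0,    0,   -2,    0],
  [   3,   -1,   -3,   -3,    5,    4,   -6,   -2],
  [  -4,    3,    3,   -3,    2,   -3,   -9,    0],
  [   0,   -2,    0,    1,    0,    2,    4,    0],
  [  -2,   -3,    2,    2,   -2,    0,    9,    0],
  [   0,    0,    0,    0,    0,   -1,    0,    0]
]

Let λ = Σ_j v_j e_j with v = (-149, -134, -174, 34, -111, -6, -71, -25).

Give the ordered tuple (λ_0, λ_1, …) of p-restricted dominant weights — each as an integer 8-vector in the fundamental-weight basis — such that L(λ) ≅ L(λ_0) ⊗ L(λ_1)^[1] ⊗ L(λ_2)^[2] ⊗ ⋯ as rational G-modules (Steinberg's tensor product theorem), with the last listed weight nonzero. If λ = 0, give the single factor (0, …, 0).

Compute c_i = Σ_j M_{ij} v_j with v = (-149, -134, -174, 34, -111, -6, -71, -25):
  c_1 = 0*-149 + 4*-134 + 0*-174 + -1*34 + -1*-111 + -6*-6 + -6*-71 + 0*-25 = 3
  c_2 = 2*-149 + 1*-134 + -2*-174 + -2*34 + 2*-111 + 0*-6 + -5*-71 + -1*-25 = 6
  c_3 = 0*-149 + 1*-134 + 0*-174 + 0*34 + 0*-111 + 0*-6 + -2*-71 + 0*-25 = 8
  c_4 = 3*-149 + -1*-134 + -3*-174 + -3*34 + 5*-111 + 4*-6 + -6*-71 + -2*-25 = 4
  c_5 = -4*-149 + 3*-134 + 3*-174 + -3*34 + 2*-111 + -3*-6 + -9*-71 + 0*-25 = 5
  c_6 = 0*-149 + -2*-134 + 0*-174 + 1*34 + 0*-111 + 2*-6 + 4*-71 + 0*-25 = 6
  c_7 = -2*-149 + -3*-134 + 2*-174 + 2*34 + -2*-111 + 0*-6 + 9*-71 + 0*-25 = 3
  c_8 = 0*-149 + 0*-134 + 0*-174 + 0*34 + 0*-111 + -1*-6 + 0*-71 + 0*-25 = 6
Expand coordinatewise in base 3:
  c_1 = 3 = 0·3^0 + 1·3^1
  c_2 = 6 = 0·3^0 + 2·3^1
  c_3 = 8 = 2·3^0 + 2·3^1
  c_4 = 4 = 1·3^0 + 1·3^1
  c_5 = 5 = 2·3^0 + 1·3^1
  c_6 = 6 = 0·3^0 + 2·3^1
  c_7 = 3 = 0·3^0 + 1·3^1
  c_8 = 6 = 0·3^0 + 2·3^1
λ_0 = (0, 0, 2, 1, 2, 0, 0, 0)
λ_1 = (1, 2, 2, 1, 1, 2, 1, 2)

((0, 0, 2, 1, 2, 0, 0, 0), (1, 2, 2, 1, 1, 2, 1, 2))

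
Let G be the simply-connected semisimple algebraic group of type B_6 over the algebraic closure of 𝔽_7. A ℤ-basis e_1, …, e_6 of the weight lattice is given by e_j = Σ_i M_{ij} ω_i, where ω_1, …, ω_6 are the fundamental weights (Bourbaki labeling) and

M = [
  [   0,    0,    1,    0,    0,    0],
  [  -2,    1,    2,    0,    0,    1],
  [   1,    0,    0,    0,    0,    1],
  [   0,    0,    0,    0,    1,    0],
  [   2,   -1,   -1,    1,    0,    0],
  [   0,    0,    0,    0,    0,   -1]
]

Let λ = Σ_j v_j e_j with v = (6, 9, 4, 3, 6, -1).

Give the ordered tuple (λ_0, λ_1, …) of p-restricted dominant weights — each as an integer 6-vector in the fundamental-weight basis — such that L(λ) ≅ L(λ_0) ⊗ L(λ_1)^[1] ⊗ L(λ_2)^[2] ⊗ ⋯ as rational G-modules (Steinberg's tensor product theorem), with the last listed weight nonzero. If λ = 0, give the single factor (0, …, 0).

((4, 4, 5, 6, 2, 1),)

In the fundamental-weight basis, λ has coordinates c = M·v (v = (6, 9, 4, 3, 6, -1)):
  c_1 = 0*6 + 0*9 + 1*4 + 0*3 + 0*6 + 0*-1 = 4
  c_2 = -2*6 + 1*9 + 2*4 + 0*3 + 0*6 + 1*-1 = 4
  c_3 = 1*6 + 0*9 + 0*4 + 0*3 + 0*6 + 1*-1 = 5
  c_4 = 0*6 + 0*9 + 0*4 + 0*3 + 1*6 + 0*-1 = 6
  c_5 = 2*6 + -1*9 + -1*4 + 1*3 + 0*6 + 0*-1 = 2
  c_6 = 0*6 + 0*9 + 0*4 + 0*3 + 0*6 + -1*-1 = 1
Base-7 expansion of each c_i:
  c_1 = 4 = 4·7^0
  c_2 = 4 = 4·7^0
  c_3 = 5 = 5·7^0
  c_4 = 6 = 6·7^0
  c_5 = 2 = 2·7^0
  c_6 = 1 = 1·7^0
λ_0 = (4, 4, 5, 6, 2, 1)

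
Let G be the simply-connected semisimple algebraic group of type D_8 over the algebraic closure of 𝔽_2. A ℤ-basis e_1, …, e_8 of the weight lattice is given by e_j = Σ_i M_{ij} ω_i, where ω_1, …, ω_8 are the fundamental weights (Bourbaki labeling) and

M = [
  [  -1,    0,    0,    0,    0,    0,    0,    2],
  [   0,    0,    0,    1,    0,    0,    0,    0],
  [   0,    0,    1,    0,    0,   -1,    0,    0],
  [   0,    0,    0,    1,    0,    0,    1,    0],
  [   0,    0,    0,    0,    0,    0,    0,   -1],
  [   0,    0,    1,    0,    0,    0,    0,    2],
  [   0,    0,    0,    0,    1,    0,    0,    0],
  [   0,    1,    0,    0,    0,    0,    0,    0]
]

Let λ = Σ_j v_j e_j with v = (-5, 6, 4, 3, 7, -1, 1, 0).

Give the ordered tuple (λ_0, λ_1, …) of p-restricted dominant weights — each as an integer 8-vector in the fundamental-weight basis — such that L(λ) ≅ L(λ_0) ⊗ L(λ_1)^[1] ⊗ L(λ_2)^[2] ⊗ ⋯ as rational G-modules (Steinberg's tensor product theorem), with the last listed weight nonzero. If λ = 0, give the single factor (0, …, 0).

((1, 1, 1, 0, 0, 0, 1, 0), (0, 1, 0, 0, 0, 0, 1, 1), (1, 0, 1, 1, 0, 1, 1, 1))

Converting to the ω-basis (c_i = row i of M dotted with v = (-5, 6, 4, 3, 7, -1, 1, 0)):
  c_1 = -1*-5 + 0*6 + 0*4 + 0*3 + 0*7 + 0*-1 + 0*1 + 2*0 = 5
  c_2 = 0*-5 + 0*6 + 0*4 + 1*3 + 0*7 + 0*-1 + 0*1 + 0*0 = 3
  c_3 = 0*-5 + 0*6 + 1*4 + 0*3 + 0*7 + -1*-1 + 0*1 + 0*0 = 5
  c_4 = 0*-5 + 0*6 + 0*4 + 1*3 + 0*7 + 0*-1 + 1*1 + 0*0 = 4
  c_5 = 0*-5 + 0*6 + 0*4 + 0*3 + 0*7 + 0*-1 + 0*1 + -1*0 = 0
  c_6 = 0*-5 + 0*6 + 1*4 + 0*3 + 0*7 + 0*-1 + 0*1 + 2*0 = 4
  c_7 = 0*-5 + 0*6 + 0*4 + 0*3 + 1*7 + 0*-1 + 0*1 + 0*0 = 7
  c_8 = 0*-5 + 1*6 + 0*4 + 0*3 + 0*7 + 0*-1 + 0*1 + 0*0 = 6
Base-2 expansion of each c_i:
  c_1 = 5 = 1·2^0 + 0·2^1 + 1·2^2
  c_2 = 3 = 1·2^0 + 1·2^1
  c_3 = 5 = 1·2^0 + 0·2^1 + 1·2^2
  c_4 = 4 = 0·2^0 + 0·2^1 + 1·2^2
  c_5 = 0
  c_6 = 4 = 0·2^0 + 0·2^1 + 1·2^2
  c_7 = 7 = 1·2^0 + 1·2^1 + 1·2^2
  c_8 = 6 = 0·2^0 + 1·2^1 + 1·2^2
Factor λ_0 = (1, 1, 1, 0, 0, 0, 1, 0)
Factor λ_1 = (0, 1, 0, 0, 0, 0, 1, 1)
Factor λ_2 = (1, 0, 1, 1, 0, 1, 1, 1)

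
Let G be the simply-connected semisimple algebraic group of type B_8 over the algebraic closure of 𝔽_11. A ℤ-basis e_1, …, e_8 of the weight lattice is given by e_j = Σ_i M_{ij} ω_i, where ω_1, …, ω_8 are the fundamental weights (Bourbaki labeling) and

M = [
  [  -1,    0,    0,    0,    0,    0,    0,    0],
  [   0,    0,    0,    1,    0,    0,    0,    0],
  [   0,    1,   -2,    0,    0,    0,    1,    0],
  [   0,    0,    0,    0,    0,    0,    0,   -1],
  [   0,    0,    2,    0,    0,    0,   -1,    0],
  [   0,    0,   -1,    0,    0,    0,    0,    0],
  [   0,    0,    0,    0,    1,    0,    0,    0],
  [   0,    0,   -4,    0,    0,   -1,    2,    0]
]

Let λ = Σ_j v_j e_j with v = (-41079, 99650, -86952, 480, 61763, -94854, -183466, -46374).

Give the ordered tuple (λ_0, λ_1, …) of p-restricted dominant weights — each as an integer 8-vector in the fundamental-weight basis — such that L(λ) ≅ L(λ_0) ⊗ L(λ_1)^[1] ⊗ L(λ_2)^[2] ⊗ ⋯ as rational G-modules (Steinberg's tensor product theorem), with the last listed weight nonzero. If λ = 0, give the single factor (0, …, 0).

Converting to the ω-basis (c_i = row i of M dotted with v = (-41079, 99650, -86952, 480, 61763, -94854, -183466, -46374)):
  c_1 = -1*-41079 + 0*99650 + 0*-86952 + 0*480 + 0*61763 + 0*-94854 + 0*-183466 + 0*-46374 = 41079
  c_2 = 0*-41079 + 0*99650 + 0*-86952 + 1*480 + 0*61763 + 0*-94854 + 0*-183466 + 0*-46374 = 480
  c_3 = 0*-41079 + 1*99650 + -2*-86952 + 0*480 + 0*61763 + 0*-94854 + 1*-183466 + 0*-46374 = 90088
  c_4 = 0*-41079 + 0*99650 + 0*-86952 + 0*480 + 0*61763 + 0*-94854 + 0*-183466 + -1*-46374 = 46374
  c_5 = 0*-41079 + 0*99650 + 2*-86952 + 0*480 + 0*61763 + 0*-94854 + -1*-183466 + 0*-46374 = 9562
  c_6 = 0*-41079 + 0*99650 + -1*-86952 + 0*480 + 0*61763 + 0*-94854 + 0*-183466 + 0*-46374 = 86952
  c_7 = 0*-41079 + 0*99650 + 0*-86952 + 0*480 + 1*61763 + 0*-94854 + 0*-183466 + 0*-46374 = 61763
  c_8 = 0*-41079 + 0*99650 + -4*-86952 + 0*480 + 0*61763 + -1*-94854 + 2*-183466 + 0*-46374 = 75730
p = 11; digits c_i = Σ_j d_{ij}·11^j, 0 ≤ d_{ij} < 11:
  c_1 = 41079 = 5·11^0 + 5·11^1 + 9·11^2 + 8·11^3 + 2·11^4
  c_2 = 480 = 7·11^0 + 10·11^1 + 3·11^2
  c_3 = 90088 = 9·11^0 + 5·11^1 + 7·11^2 + 1·11^3 + 6·11^4
  c_4 = 46374 = 9·11^0 + 2·11^1 + 9·11^2 + 1·11^3 + 3·11^4
  c_5 = 9562 = 3·11^0 + 0·11^1 + 2·11^2 + 7·11^3
  c_6 = 86952 = 8·11^0 + 6·11^1 + 3·11^2 + 10·11^3 + 5·11^4
  c_7 = 61763 = 9·11^0 + 4·11^1 + 4·11^2 + 2·11^3 + 4·11^4
  c_8 = 75730 = 6·11^0 + 9·11^1 + 9·11^2 + 1·11^3 + 5·11^4
Factor λ_0 = (5, 7, 9, 9, 3, 8, 9, 6)
Factor λ_1 = (5, 10, 5, 2, 0, 6, 4, 9)
Factor λ_2 = (9, 3, 7, 9, 2, 3, 4, 9)
Factor λ_3 = (8, 0, 1, 1, 7, 10, 2, 1)
Factor λ_4 = (2, 0, 6, 3, 0, 5, 4, 5)

((5, 7, 9, 9, 3, 8, 9, 6), (5, 10, 5, 2, 0, 6, 4, 9), (9, 3, 7, 9, 2, 3, 4, 9), (8, 0, 1, 1, 7, 10, 2, 1), (2, 0, 6, 3, 0, 5, 4, 5))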